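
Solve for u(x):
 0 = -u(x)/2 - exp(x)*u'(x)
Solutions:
 u(x) = C1*exp(exp(-x)/2)


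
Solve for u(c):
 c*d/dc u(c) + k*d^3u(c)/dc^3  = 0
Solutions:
 u(c) = C1 + Integral(C2*airyai(c*(-1/k)^(1/3)) + C3*airybi(c*(-1/k)^(1/3)), c)


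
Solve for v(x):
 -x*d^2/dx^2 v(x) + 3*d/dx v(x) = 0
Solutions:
 v(x) = C1 + C2*x^4


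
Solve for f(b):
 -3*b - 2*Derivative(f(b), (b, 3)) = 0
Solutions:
 f(b) = C1 + C2*b + C3*b^2 - b^4/16


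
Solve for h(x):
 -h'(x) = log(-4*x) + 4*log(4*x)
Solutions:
 h(x) = C1 - 5*x*log(x) + x*(-10*log(2) + 5 - I*pi)


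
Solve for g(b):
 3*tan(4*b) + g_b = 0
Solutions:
 g(b) = C1 + 3*log(cos(4*b))/4


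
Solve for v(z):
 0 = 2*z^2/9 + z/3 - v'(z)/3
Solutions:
 v(z) = C1 + 2*z^3/9 + z^2/2


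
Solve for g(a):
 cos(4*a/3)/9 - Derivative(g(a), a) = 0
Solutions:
 g(a) = C1 + sin(4*a/3)/12


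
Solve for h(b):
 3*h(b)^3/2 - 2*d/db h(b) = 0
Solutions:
 h(b) = -sqrt(2)*sqrt(-1/(C1 + 3*b))
 h(b) = sqrt(2)*sqrt(-1/(C1 + 3*b))


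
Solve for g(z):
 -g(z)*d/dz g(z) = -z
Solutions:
 g(z) = -sqrt(C1 + z^2)
 g(z) = sqrt(C1 + z^2)


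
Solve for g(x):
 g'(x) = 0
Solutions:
 g(x) = C1


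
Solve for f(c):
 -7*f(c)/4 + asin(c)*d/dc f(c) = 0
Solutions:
 f(c) = C1*exp(7*Integral(1/asin(c), c)/4)


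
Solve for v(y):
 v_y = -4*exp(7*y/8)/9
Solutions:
 v(y) = C1 - 32*exp(7*y/8)/63


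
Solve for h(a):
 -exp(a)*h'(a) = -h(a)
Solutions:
 h(a) = C1*exp(-exp(-a))


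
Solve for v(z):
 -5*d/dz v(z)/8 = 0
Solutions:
 v(z) = C1


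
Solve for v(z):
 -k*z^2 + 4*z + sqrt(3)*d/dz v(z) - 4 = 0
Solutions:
 v(z) = C1 + sqrt(3)*k*z^3/9 - 2*sqrt(3)*z^2/3 + 4*sqrt(3)*z/3


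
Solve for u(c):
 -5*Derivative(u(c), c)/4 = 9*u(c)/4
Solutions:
 u(c) = C1*exp(-9*c/5)


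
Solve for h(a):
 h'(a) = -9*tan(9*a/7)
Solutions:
 h(a) = C1 + 7*log(cos(9*a/7))


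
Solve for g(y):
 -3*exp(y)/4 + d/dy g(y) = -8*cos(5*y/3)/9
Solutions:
 g(y) = C1 + 3*exp(y)/4 - 8*sin(5*y/3)/15


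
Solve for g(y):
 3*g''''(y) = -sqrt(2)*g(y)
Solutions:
 g(y) = (C1*sin(2^(5/8)*3^(3/4)*y/6) + C2*cos(2^(5/8)*3^(3/4)*y/6))*exp(-2^(5/8)*3^(3/4)*y/6) + (C3*sin(2^(5/8)*3^(3/4)*y/6) + C4*cos(2^(5/8)*3^(3/4)*y/6))*exp(2^(5/8)*3^(3/4)*y/6)


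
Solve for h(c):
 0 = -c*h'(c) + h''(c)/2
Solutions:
 h(c) = C1 + C2*erfi(c)


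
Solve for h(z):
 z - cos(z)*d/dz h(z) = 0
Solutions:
 h(z) = C1 + Integral(z/cos(z), z)


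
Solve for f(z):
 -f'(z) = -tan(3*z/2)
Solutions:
 f(z) = C1 - 2*log(cos(3*z/2))/3


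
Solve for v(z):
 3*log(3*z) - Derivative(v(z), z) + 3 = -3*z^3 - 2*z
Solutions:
 v(z) = C1 + 3*z^4/4 + z^2 + 3*z*log(z) + z*log(27)


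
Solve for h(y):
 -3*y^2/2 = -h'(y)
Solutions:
 h(y) = C1 + y^3/2


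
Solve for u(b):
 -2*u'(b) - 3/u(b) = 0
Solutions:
 u(b) = -sqrt(C1 - 3*b)
 u(b) = sqrt(C1 - 3*b)


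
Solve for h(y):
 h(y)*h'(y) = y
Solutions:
 h(y) = -sqrt(C1 + y^2)
 h(y) = sqrt(C1 + y^2)


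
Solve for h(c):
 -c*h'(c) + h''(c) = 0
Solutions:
 h(c) = C1 + C2*erfi(sqrt(2)*c/2)


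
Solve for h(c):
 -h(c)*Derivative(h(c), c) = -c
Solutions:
 h(c) = -sqrt(C1 + c^2)
 h(c) = sqrt(C1 + c^2)


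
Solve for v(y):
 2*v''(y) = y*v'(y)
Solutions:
 v(y) = C1 + C2*erfi(y/2)


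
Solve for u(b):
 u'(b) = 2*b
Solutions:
 u(b) = C1 + b^2


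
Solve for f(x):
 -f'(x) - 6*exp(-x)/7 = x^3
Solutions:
 f(x) = C1 - x^4/4 + 6*exp(-x)/7


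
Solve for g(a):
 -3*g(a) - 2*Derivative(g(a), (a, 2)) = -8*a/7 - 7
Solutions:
 g(a) = C1*sin(sqrt(6)*a/2) + C2*cos(sqrt(6)*a/2) + 8*a/21 + 7/3


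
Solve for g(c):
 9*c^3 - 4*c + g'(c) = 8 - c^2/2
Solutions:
 g(c) = C1 - 9*c^4/4 - c^3/6 + 2*c^2 + 8*c


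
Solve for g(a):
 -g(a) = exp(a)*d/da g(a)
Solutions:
 g(a) = C1*exp(exp(-a))


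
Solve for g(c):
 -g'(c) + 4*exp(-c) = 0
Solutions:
 g(c) = C1 - 4*exp(-c)


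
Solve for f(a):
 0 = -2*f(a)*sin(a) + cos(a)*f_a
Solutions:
 f(a) = C1/cos(a)^2


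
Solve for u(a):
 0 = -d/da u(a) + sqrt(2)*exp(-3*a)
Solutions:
 u(a) = C1 - sqrt(2)*exp(-3*a)/3


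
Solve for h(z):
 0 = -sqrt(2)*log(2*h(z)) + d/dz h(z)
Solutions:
 -sqrt(2)*Integral(1/(log(_y) + log(2)), (_y, h(z)))/2 = C1 - z


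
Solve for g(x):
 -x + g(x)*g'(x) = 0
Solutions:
 g(x) = -sqrt(C1 + x^2)
 g(x) = sqrt(C1 + x^2)


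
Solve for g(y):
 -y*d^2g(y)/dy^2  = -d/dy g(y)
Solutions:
 g(y) = C1 + C2*y^2


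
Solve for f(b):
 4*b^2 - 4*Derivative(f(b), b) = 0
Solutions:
 f(b) = C1 + b^3/3


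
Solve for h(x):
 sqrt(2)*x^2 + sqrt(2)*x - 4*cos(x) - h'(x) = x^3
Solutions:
 h(x) = C1 - x^4/4 + sqrt(2)*x^3/3 + sqrt(2)*x^2/2 - 4*sin(x)


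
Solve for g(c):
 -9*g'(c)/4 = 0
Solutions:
 g(c) = C1


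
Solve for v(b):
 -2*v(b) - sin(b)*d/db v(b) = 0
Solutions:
 v(b) = C1*(cos(b) + 1)/(cos(b) - 1)


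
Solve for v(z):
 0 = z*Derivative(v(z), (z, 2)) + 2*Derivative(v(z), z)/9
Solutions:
 v(z) = C1 + C2*z^(7/9)


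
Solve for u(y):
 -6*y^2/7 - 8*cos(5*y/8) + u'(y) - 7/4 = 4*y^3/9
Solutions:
 u(y) = C1 + y^4/9 + 2*y^3/7 + 7*y/4 + 64*sin(5*y/8)/5


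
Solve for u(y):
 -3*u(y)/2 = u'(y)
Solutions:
 u(y) = C1*exp(-3*y/2)


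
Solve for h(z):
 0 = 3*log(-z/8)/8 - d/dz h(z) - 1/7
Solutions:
 h(z) = C1 + 3*z*log(-z)/8 + z*(-63*log(2) - 29)/56


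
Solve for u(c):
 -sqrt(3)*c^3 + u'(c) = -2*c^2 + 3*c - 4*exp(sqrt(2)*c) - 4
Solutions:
 u(c) = C1 + sqrt(3)*c^4/4 - 2*c^3/3 + 3*c^2/2 - 4*c - 2*sqrt(2)*exp(sqrt(2)*c)


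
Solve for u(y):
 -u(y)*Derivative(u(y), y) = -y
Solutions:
 u(y) = -sqrt(C1 + y^2)
 u(y) = sqrt(C1 + y^2)


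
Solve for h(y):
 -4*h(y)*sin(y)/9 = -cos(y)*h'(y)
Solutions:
 h(y) = C1/cos(y)^(4/9)


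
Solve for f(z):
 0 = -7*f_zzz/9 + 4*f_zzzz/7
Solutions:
 f(z) = C1 + C2*z + C3*z^2 + C4*exp(49*z/36)


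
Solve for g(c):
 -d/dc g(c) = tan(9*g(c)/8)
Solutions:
 g(c) = -8*asin(C1*exp(-9*c/8))/9 + 8*pi/9
 g(c) = 8*asin(C1*exp(-9*c/8))/9


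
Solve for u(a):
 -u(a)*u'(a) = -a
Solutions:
 u(a) = -sqrt(C1 + a^2)
 u(a) = sqrt(C1 + a^2)


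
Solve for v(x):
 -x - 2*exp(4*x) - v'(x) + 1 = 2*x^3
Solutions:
 v(x) = C1 - x^4/2 - x^2/2 + x - exp(4*x)/2


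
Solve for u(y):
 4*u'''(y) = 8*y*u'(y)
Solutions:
 u(y) = C1 + Integral(C2*airyai(2^(1/3)*y) + C3*airybi(2^(1/3)*y), y)


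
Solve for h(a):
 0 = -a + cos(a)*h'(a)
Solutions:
 h(a) = C1 + Integral(a/cos(a), a)


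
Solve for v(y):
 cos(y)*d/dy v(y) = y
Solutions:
 v(y) = C1 + Integral(y/cos(y), y)


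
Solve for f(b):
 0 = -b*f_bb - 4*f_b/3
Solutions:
 f(b) = C1 + C2/b^(1/3)


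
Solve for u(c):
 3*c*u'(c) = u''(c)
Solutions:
 u(c) = C1 + C2*erfi(sqrt(6)*c/2)


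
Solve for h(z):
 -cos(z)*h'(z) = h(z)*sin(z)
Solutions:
 h(z) = C1*cos(z)


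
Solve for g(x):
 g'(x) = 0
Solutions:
 g(x) = C1


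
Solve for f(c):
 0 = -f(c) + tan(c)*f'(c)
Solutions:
 f(c) = C1*sin(c)


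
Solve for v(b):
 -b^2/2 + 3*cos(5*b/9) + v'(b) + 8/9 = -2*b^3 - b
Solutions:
 v(b) = C1 - b^4/2 + b^3/6 - b^2/2 - 8*b/9 - 27*sin(5*b/9)/5


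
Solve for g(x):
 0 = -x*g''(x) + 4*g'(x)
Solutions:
 g(x) = C1 + C2*x^5


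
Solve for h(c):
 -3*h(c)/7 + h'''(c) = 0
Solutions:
 h(c) = C3*exp(3^(1/3)*7^(2/3)*c/7) + (C1*sin(3^(5/6)*7^(2/3)*c/14) + C2*cos(3^(5/6)*7^(2/3)*c/14))*exp(-3^(1/3)*7^(2/3)*c/14)


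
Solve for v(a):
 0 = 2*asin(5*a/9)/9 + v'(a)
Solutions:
 v(a) = C1 - 2*a*asin(5*a/9)/9 - 2*sqrt(81 - 25*a^2)/45


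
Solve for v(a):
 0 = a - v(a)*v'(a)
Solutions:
 v(a) = -sqrt(C1 + a^2)
 v(a) = sqrt(C1 + a^2)


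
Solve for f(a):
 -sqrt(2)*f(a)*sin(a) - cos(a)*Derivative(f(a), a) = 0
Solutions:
 f(a) = C1*cos(a)^(sqrt(2))


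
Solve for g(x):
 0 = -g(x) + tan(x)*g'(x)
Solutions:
 g(x) = C1*sin(x)


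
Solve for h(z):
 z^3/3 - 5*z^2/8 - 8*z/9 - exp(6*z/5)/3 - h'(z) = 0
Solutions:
 h(z) = C1 + z^4/12 - 5*z^3/24 - 4*z^2/9 - 5*exp(6*z/5)/18


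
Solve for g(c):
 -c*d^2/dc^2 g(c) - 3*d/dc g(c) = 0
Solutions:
 g(c) = C1 + C2/c^2


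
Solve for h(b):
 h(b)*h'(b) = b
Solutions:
 h(b) = -sqrt(C1 + b^2)
 h(b) = sqrt(C1 + b^2)


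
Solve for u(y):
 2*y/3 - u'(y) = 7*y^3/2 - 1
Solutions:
 u(y) = C1 - 7*y^4/8 + y^2/3 + y


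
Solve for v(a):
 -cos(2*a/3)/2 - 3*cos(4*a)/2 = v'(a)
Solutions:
 v(a) = C1 - 3*sin(2*a/3)/4 - 3*sin(4*a)/8


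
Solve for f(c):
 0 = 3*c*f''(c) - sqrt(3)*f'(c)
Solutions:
 f(c) = C1 + C2*c^(sqrt(3)/3 + 1)


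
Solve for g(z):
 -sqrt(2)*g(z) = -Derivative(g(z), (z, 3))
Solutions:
 g(z) = C3*exp(2^(1/6)*z) + (C1*sin(2^(1/6)*sqrt(3)*z/2) + C2*cos(2^(1/6)*sqrt(3)*z/2))*exp(-2^(1/6)*z/2)


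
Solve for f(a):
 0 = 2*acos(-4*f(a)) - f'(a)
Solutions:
 Integral(1/acos(-4*_y), (_y, f(a))) = C1 + 2*a


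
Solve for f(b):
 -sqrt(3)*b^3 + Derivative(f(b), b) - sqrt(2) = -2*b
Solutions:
 f(b) = C1 + sqrt(3)*b^4/4 - b^2 + sqrt(2)*b


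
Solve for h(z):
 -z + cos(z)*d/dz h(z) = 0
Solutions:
 h(z) = C1 + Integral(z/cos(z), z)


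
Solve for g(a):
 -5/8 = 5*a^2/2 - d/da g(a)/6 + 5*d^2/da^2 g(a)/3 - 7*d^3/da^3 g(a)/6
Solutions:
 g(a) = C1 + C2*exp(a*(5 - 3*sqrt(2))/7) + C3*exp(a*(3*sqrt(2) + 5)/7) + 5*a^3 + 150*a^2 + 11175*a/4


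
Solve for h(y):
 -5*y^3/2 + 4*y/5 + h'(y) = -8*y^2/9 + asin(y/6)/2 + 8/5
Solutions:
 h(y) = C1 + 5*y^4/8 - 8*y^3/27 - 2*y^2/5 + y*asin(y/6)/2 + 8*y/5 + sqrt(36 - y^2)/2


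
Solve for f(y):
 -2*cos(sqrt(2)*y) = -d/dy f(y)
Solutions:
 f(y) = C1 + sqrt(2)*sin(sqrt(2)*y)


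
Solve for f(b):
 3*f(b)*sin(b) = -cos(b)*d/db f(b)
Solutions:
 f(b) = C1*cos(b)^3


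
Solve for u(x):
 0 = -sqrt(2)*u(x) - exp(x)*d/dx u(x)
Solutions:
 u(x) = C1*exp(sqrt(2)*exp(-x))


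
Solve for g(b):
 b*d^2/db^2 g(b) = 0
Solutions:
 g(b) = C1 + C2*b


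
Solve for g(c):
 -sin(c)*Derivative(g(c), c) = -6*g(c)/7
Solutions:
 g(c) = C1*(cos(c) - 1)^(3/7)/(cos(c) + 1)^(3/7)


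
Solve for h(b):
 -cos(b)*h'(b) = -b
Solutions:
 h(b) = C1 + Integral(b/cos(b), b)


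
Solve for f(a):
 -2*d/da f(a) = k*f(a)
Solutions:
 f(a) = C1*exp(-a*k/2)


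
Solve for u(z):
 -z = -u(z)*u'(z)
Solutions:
 u(z) = -sqrt(C1 + z^2)
 u(z) = sqrt(C1 + z^2)


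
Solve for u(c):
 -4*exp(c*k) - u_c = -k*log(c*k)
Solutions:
 u(c) = C1 + c*k*log(c*k) - c*k + Piecewise((-4*exp(c*k)/k, Ne(k, 0)), (-4*c, True))


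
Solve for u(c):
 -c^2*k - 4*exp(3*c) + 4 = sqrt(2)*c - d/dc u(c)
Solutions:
 u(c) = C1 + c^3*k/3 + sqrt(2)*c^2/2 - 4*c + 4*exp(3*c)/3


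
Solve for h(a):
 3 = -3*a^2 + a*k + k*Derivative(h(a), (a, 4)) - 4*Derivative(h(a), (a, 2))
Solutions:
 h(a) = C1 + C2*a + C3*exp(-2*a*sqrt(1/k)) + C4*exp(2*a*sqrt(1/k)) - a^4/16 + a^3*k/24 + 3*a^2*(-k - 2)/16


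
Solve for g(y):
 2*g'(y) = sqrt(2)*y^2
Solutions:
 g(y) = C1 + sqrt(2)*y^3/6


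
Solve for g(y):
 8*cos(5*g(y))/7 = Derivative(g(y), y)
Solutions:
 -8*y/7 - log(sin(5*g(y)) - 1)/10 + log(sin(5*g(y)) + 1)/10 = C1


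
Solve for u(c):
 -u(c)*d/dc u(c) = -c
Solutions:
 u(c) = -sqrt(C1 + c^2)
 u(c) = sqrt(C1 + c^2)


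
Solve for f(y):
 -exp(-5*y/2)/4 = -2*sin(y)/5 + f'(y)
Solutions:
 f(y) = C1 - 2*cos(y)/5 + exp(-5*y/2)/10


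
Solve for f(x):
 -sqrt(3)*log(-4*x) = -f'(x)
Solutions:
 f(x) = C1 + sqrt(3)*x*log(-x) + sqrt(3)*x*(-1 + 2*log(2))


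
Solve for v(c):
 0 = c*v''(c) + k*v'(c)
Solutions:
 v(c) = C1 + c^(1 - re(k))*(C2*sin(log(c)*Abs(im(k))) + C3*cos(log(c)*im(k)))


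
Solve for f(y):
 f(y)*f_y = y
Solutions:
 f(y) = -sqrt(C1 + y^2)
 f(y) = sqrt(C1 + y^2)


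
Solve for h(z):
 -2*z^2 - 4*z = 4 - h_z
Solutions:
 h(z) = C1 + 2*z^3/3 + 2*z^2 + 4*z


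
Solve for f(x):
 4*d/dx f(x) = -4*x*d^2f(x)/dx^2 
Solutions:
 f(x) = C1 + C2*log(x)


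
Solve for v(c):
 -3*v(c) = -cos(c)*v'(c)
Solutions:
 v(c) = C1*(sin(c) + 1)^(3/2)/(sin(c) - 1)^(3/2)


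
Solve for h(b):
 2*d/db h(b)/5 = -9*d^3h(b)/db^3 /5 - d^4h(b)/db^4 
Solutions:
 h(b) = C1 + C2*exp(b*(-6 + 9/(5*sqrt(79) + 52)^(1/3) + (5*sqrt(79) + 52)^(1/3))/10)*sin(sqrt(3)*b*(-(5*sqrt(79) + 52)^(1/3) + 9/(5*sqrt(79) + 52)^(1/3))/10) + C3*exp(b*(-6 + 9/(5*sqrt(79) + 52)^(1/3) + (5*sqrt(79) + 52)^(1/3))/10)*cos(sqrt(3)*b*(-(5*sqrt(79) + 52)^(1/3) + 9/(5*sqrt(79) + 52)^(1/3))/10) + C4*exp(-b*(9/(5*sqrt(79) + 52)^(1/3) + 3 + (5*sqrt(79) + 52)^(1/3))/5)


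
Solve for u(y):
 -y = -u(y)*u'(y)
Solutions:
 u(y) = -sqrt(C1 + y^2)
 u(y) = sqrt(C1 + y^2)


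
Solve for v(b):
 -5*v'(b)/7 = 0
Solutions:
 v(b) = C1


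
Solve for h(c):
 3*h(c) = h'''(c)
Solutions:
 h(c) = C3*exp(3^(1/3)*c) + (C1*sin(3^(5/6)*c/2) + C2*cos(3^(5/6)*c/2))*exp(-3^(1/3)*c/2)


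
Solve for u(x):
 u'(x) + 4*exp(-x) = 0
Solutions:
 u(x) = C1 + 4*exp(-x)


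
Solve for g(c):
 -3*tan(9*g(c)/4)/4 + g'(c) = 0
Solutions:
 g(c) = -4*asin(C1*exp(27*c/16))/9 + 4*pi/9
 g(c) = 4*asin(C1*exp(27*c/16))/9


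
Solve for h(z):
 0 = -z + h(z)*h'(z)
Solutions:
 h(z) = -sqrt(C1 + z^2)
 h(z) = sqrt(C1 + z^2)


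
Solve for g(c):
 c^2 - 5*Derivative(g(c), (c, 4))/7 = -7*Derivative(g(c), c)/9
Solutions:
 g(c) = C1 + C4*exp(7^(2/3)*75^(1/3)*c/15) - 3*c^3/7 + (C2*sin(3^(5/6)*35^(2/3)*c/30) + C3*cos(3^(5/6)*35^(2/3)*c/30))*exp(-7^(2/3)*75^(1/3)*c/30)


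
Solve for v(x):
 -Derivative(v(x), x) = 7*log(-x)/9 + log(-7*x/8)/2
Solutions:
 v(x) = C1 - 23*x*log(-x)/18 + x*(-9*log(7) + 27*log(2) + 23)/18


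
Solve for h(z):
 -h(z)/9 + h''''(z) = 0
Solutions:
 h(z) = C1*exp(-sqrt(3)*z/3) + C2*exp(sqrt(3)*z/3) + C3*sin(sqrt(3)*z/3) + C4*cos(sqrt(3)*z/3)


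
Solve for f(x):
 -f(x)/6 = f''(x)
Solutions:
 f(x) = C1*sin(sqrt(6)*x/6) + C2*cos(sqrt(6)*x/6)


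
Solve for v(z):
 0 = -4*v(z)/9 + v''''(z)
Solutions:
 v(z) = C1*exp(-sqrt(6)*z/3) + C2*exp(sqrt(6)*z/3) + C3*sin(sqrt(6)*z/3) + C4*cos(sqrt(6)*z/3)


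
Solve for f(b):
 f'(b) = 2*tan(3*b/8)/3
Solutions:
 f(b) = C1 - 16*log(cos(3*b/8))/9


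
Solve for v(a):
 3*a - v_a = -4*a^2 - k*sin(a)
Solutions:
 v(a) = C1 + 4*a^3/3 + 3*a^2/2 - k*cos(a)


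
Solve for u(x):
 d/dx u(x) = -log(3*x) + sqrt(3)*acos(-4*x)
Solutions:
 u(x) = C1 - x*log(x) - x*log(3) + x + sqrt(3)*(x*acos(-4*x) + sqrt(1 - 16*x^2)/4)


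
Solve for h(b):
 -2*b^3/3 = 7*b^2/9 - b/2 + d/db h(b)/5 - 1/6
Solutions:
 h(b) = C1 - 5*b^4/6 - 35*b^3/27 + 5*b^2/4 + 5*b/6


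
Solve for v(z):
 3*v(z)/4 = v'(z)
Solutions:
 v(z) = C1*exp(3*z/4)


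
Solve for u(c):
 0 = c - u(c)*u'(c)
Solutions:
 u(c) = -sqrt(C1 + c^2)
 u(c) = sqrt(C1 + c^2)


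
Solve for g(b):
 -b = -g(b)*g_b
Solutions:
 g(b) = -sqrt(C1 + b^2)
 g(b) = sqrt(C1 + b^2)


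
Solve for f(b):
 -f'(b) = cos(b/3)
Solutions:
 f(b) = C1 - 3*sin(b/3)


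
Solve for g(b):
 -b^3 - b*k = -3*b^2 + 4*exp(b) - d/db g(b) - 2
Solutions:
 g(b) = C1 + b^4/4 - b^3 + b^2*k/2 - 2*b + 4*exp(b)


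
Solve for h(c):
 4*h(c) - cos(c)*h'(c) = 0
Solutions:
 h(c) = C1*(sin(c)^2 + 2*sin(c) + 1)/(sin(c)^2 - 2*sin(c) + 1)


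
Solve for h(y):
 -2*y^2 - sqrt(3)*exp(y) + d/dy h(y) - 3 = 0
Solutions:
 h(y) = C1 + 2*y^3/3 + 3*y + sqrt(3)*exp(y)


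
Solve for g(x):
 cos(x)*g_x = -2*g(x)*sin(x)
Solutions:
 g(x) = C1*cos(x)^2


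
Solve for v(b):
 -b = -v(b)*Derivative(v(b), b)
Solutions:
 v(b) = -sqrt(C1 + b^2)
 v(b) = sqrt(C1 + b^2)


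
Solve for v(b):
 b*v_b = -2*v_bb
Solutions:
 v(b) = C1 + C2*erf(b/2)


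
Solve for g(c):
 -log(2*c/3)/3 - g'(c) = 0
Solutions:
 g(c) = C1 - c*log(c)/3 - c*log(2)/3 + c/3 + c*log(3)/3


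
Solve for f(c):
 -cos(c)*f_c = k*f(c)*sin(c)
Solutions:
 f(c) = C1*exp(k*log(cos(c)))


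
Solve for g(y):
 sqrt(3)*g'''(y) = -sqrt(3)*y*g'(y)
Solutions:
 g(y) = C1 + Integral(C2*airyai(-y) + C3*airybi(-y), y)


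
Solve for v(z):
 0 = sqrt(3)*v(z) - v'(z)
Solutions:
 v(z) = C1*exp(sqrt(3)*z)


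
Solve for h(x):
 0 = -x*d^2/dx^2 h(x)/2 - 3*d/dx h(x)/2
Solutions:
 h(x) = C1 + C2/x^2


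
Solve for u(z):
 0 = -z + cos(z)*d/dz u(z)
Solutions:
 u(z) = C1 + Integral(z/cos(z), z)


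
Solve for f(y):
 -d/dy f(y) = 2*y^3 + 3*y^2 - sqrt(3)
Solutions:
 f(y) = C1 - y^4/2 - y^3 + sqrt(3)*y


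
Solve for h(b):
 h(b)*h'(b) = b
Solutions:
 h(b) = -sqrt(C1 + b^2)
 h(b) = sqrt(C1 + b^2)


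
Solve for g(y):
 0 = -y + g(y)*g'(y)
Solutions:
 g(y) = -sqrt(C1 + y^2)
 g(y) = sqrt(C1 + y^2)


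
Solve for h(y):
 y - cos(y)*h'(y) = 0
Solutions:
 h(y) = C1 + Integral(y/cos(y), y)


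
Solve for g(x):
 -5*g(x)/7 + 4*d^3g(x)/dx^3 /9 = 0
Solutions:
 g(x) = C3*exp(4410^(1/3)*x/14) + (C1*sin(3*3^(1/6)*490^(1/3)*x/28) + C2*cos(3*3^(1/6)*490^(1/3)*x/28))*exp(-4410^(1/3)*x/28)


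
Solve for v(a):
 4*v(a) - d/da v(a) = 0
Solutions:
 v(a) = C1*exp(4*a)


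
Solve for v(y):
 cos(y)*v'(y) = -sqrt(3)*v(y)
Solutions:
 v(y) = C1*(sin(y) - 1)^(sqrt(3)/2)/(sin(y) + 1)^(sqrt(3)/2)


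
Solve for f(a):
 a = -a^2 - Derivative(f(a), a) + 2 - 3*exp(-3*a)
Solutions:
 f(a) = C1 - a^3/3 - a^2/2 + 2*a + exp(-3*a)


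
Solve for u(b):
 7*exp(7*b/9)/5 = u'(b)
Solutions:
 u(b) = C1 + 9*exp(7*b/9)/5


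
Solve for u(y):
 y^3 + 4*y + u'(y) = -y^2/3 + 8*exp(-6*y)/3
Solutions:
 u(y) = C1 - y^4/4 - y^3/9 - 2*y^2 - 4*exp(-6*y)/9


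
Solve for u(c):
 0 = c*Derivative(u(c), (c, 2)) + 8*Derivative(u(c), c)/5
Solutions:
 u(c) = C1 + C2/c^(3/5)


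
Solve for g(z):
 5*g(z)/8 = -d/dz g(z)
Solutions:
 g(z) = C1*exp(-5*z/8)


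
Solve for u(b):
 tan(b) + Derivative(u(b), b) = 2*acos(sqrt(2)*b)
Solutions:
 u(b) = C1 + 2*b*acos(sqrt(2)*b) - sqrt(2)*sqrt(1 - 2*b^2) + log(cos(b))


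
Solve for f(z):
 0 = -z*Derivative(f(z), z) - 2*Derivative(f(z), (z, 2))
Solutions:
 f(z) = C1 + C2*erf(z/2)


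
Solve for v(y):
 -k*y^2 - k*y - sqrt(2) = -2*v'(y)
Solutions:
 v(y) = C1 + k*y^3/6 + k*y^2/4 + sqrt(2)*y/2


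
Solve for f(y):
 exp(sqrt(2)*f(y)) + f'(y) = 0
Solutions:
 f(y) = sqrt(2)*(2*log(1/(C1 + y)) - log(2))/4


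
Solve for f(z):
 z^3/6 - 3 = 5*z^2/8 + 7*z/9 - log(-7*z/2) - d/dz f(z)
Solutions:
 f(z) = C1 - z^4/24 + 5*z^3/24 + 7*z^2/18 - z*log(-z) + z*(-log(7) + log(2) + 4)


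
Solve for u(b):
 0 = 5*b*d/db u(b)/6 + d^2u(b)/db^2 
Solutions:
 u(b) = C1 + C2*erf(sqrt(15)*b/6)


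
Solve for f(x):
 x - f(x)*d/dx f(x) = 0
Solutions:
 f(x) = -sqrt(C1 + x^2)
 f(x) = sqrt(C1 + x^2)


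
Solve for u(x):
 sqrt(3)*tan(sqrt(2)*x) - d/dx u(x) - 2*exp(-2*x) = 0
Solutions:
 u(x) = C1 + sqrt(6)*log(tan(sqrt(2)*x)^2 + 1)/4 + exp(-2*x)


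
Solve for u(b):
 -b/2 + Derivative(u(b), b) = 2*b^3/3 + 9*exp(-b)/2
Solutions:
 u(b) = C1 + b^4/6 + b^2/4 - 9*exp(-b)/2


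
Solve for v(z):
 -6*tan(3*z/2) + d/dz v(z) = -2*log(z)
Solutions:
 v(z) = C1 - 2*z*log(z) + 2*z - 4*log(cos(3*z/2))


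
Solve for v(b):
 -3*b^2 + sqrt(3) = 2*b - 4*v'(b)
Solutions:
 v(b) = C1 + b^3/4 + b^2/4 - sqrt(3)*b/4


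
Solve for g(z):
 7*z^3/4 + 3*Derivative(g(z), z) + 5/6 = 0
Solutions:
 g(z) = C1 - 7*z^4/48 - 5*z/18


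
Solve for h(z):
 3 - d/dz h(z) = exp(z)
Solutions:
 h(z) = C1 + 3*z - exp(z)


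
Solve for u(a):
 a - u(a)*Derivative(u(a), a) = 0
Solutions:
 u(a) = -sqrt(C1 + a^2)
 u(a) = sqrt(C1 + a^2)


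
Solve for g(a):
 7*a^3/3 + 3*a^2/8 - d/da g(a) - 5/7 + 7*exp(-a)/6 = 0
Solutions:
 g(a) = C1 + 7*a^4/12 + a^3/8 - 5*a/7 - 7*exp(-a)/6


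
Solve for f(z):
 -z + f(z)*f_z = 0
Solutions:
 f(z) = -sqrt(C1 + z^2)
 f(z) = sqrt(C1 + z^2)


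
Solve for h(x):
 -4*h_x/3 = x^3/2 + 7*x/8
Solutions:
 h(x) = C1 - 3*x^4/32 - 21*x^2/64


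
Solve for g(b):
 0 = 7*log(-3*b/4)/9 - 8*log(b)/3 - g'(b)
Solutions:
 g(b) = C1 - 17*b*log(b)/9 + b*(-14*log(2) + 7*log(3) + 17 + 7*I*pi)/9


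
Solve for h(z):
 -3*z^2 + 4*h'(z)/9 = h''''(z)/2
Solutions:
 h(z) = C1 + C4*exp(2*3^(1/3)*z/3) + 9*z^3/4 + (C2*sin(3^(5/6)*z/3) + C3*cos(3^(5/6)*z/3))*exp(-3^(1/3)*z/3)


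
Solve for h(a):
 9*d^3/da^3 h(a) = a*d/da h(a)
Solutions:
 h(a) = C1 + Integral(C2*airyai(3^(1/3)*a/3) + C3*airybi(3^(1/3)*a/3), a)


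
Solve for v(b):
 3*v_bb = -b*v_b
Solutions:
 v(b) = C1 + C2*erf(sqrt(6)*b/6)


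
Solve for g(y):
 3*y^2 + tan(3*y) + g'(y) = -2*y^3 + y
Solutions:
 g(y) = C1 - y^4/2 - y^3 + y^2/2 + log(cos(3*y))/3


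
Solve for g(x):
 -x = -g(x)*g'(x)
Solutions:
 g(x) = -sqrt(C1 + x^2)
 g(x) = sqrt(C1 + x^2)


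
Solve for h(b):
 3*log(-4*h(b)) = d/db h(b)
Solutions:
 -Integral(1/(log(-_y) + 2*log(2)), (_y, h(b)))/3 = C1 - b


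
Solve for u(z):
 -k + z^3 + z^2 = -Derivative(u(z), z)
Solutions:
 u(z) = C1 + k*z - z^4/4 - z^3/3


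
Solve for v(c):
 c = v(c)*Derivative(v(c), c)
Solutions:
 v(c) = -sqrt(C1 + c^2)
 v(c) = sqrt(C1 + c^2)


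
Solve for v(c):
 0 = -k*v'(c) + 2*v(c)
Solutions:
 v(c) = C1*exp(2*c/k)


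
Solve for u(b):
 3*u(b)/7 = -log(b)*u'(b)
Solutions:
 u(b) = C1*exp(-3*li(b)/7)


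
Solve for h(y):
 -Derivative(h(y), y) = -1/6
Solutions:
 h(y) = C1 + y/6


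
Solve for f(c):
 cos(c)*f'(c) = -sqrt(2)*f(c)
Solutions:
 f(c) = C1*(sin(c) - 1)^(sqrt(2)/2)/(sin(c) + 1)^(sqrt(2)/2)


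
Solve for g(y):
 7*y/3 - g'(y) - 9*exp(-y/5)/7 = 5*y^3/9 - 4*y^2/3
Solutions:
 g(y) = C1 - 5*y^4/36 + 4*y^3/9 + 7*y^2/6 + 45*exp(-y/5)/7


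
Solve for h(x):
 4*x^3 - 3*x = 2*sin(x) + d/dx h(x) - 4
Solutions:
 h(x) = C1 + x^4 - 3*x^2/2 + 4*x + 2*cos(x)


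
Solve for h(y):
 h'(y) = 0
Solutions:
 h(y) = C1


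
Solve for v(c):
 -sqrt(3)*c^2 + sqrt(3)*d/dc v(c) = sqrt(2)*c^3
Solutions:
 v(c) = C1 + sqrt(6)*c^4/12 + c^3/3


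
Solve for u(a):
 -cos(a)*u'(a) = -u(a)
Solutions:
 u(a) = C1*sqrt(sin(a) + 1)/sqrt(sin(a) - 1)


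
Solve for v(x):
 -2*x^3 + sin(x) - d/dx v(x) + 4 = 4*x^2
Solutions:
 v(x) = C1 - x^4/2 - 4*x^3/3 + 4*x - cos(x)


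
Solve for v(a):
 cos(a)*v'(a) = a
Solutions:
 v(a) = C1 + Integral(a/cos(a), a)


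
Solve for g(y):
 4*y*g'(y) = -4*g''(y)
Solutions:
 g(y) = C1 + C2*erf(sqrt(2)*y/2)


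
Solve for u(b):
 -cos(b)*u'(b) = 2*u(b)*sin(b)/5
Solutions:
 u(b) = C1*cos(b)^(2/5)


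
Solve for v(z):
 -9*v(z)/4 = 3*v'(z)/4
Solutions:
 v(z) = C1*exp(-3*z)


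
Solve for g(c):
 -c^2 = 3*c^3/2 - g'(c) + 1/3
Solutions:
 g(c) = C1 + 3*c^4/8 + c^3/3 + c/3


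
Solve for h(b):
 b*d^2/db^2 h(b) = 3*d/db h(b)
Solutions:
 h(b) = C1 + C2*b^4


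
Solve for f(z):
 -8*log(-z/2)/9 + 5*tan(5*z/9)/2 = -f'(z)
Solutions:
 f(z) = C1 + 8*z*log(-z)/9 - 8*z/9 - 8*z*log(2)/9 + 9*log(cos(5*z/9))/2


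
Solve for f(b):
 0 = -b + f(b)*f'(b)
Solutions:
 f(b) = -sqrt(C1 + b^2)
 f(b) = sqrt(C1 + b^2)


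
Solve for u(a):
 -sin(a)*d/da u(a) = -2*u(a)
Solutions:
 u(a) = C1*(cos(a) - 1)/(cos(a) + 1)


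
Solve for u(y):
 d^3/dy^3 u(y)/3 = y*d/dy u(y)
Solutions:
 u(y) = C1 + Integral(C2*airyai(3^(1/3)*y) + C3*airybi(3^(1/3)*y), y)


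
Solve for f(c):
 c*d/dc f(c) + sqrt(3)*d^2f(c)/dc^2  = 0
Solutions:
 f(c) = C1 + C2*erf(sqrt(2)*3^(3/4)*c/6)


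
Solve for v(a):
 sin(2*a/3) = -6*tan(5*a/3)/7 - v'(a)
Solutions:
 v(a) = C1 + 18*log(cos(5*a/3))/35 + 3*cos(2*a/3)/2


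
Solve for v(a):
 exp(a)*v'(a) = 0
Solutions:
 v(a) = C1


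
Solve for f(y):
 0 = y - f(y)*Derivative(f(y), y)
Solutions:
 f(y) = -sqrt(C1 + y^2)
 f(y) = sqrt(C1 + y^2)


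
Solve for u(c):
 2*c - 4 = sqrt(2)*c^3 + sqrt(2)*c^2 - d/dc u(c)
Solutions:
 u(c) = C1 + sqrt(2)*c^4/4 + sqrt(2)*c^3/3 - c^2 + 4*c


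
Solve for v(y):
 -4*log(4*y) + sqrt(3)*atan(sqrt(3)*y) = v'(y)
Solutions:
 v(y) = C1 - 4*y*log(y) - 8*y*log(2) + 4*y + sqrt(3)*(y*atan(sqrt(3)*y) - sqrt(3)*log(3*y^2 + 1)/6)


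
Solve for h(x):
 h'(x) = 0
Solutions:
 h(x) = C1


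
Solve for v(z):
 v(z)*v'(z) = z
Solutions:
 v(z) = -sqrt(C1 + z^2)
 v(z) = sqrt(C1 + z^2)


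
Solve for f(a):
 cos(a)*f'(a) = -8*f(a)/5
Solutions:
 f(a) = C1*(sin(a) - 1)^(4/5)/(sin(a) + 1)^(4/5)


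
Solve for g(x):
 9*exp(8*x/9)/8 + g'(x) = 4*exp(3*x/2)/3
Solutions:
 g(x) = C1 - 81*exp(8*x/9)/64 + 8*exp(3*x/2)/9


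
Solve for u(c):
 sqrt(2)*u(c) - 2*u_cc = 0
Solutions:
 u(c) = C1*exp(-2^(3/4)*c/2) + C2*exp(2^(3/4)*c/2)


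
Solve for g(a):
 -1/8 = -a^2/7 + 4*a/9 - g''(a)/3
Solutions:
 g(a) = C1 + C2*a - a^4/28 + 2*a^3/9 + 3*a^2/16


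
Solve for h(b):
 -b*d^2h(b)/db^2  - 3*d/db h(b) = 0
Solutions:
 h(b) = C1 + C2/b^2


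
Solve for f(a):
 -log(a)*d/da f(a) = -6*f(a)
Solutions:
 f(a) = C1*exp(6*li(a))


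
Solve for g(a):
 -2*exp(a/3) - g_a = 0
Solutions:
 g(a) = C1 - 6*exp(a/3)


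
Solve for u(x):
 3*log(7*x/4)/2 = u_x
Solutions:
 u(x) = C1 + 3*x*log(x)/2 - 3*x*log(2) - 3*x/2 + 3*x*log(7)/2


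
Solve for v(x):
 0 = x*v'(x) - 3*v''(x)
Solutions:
 v(x) = C1 + C2*erfi(sqrt(6)*x/6)


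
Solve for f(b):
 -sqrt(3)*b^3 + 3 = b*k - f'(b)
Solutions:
 f(b) = C1 + sqrt(3)*b^4/4 + b^2*k/2 - 3*b


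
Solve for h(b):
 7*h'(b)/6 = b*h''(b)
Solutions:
 h(b) = C1 + C2*b^(13/6)


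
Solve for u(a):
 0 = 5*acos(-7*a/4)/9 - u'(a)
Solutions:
 u(a) = C1 + 5*a*acos(-7*a/4)/9 + 5*sqrt(16 - 49*a^2)/63


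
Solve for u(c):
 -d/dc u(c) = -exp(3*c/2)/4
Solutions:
 u(c) = C1 + exp(3*c/2)/6


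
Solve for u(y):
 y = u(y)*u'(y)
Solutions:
 u(y) = -sqrt(C1 + y^2)
 u(y) = sqrt(C1 + y^2)


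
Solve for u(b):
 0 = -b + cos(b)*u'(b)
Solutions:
 u(b) = C1 + Integral(b/cos(b), b)


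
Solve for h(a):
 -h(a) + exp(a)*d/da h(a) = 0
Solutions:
 h(a) = C1*exp(-exp(-a))


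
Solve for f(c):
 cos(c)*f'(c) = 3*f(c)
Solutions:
 f(c) = C1*(sin(c) + 1)^(3/2)/(sin(c) - 1)^(3/2)


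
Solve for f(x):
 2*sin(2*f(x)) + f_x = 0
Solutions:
 f(x) = pi - acos((-C1 - exp(8*x))/(C1 - exp(8*x)))/2
 f(x) = acos((-C1 - exp(8*x))/(C1 - exp(8*x)))/2


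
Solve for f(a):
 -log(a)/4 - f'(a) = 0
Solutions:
 f(a) = C1 - a*log(a)/4 + a/4


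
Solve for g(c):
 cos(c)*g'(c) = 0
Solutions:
 g(c) = C1


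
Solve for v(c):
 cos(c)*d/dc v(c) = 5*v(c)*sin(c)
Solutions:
 v(c) = C1/cos(c)^5


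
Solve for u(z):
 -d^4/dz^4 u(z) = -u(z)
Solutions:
 u(z) = C1*exp(-z) + C2*exp(z) + C3*sin(z) + C4*cos(z)


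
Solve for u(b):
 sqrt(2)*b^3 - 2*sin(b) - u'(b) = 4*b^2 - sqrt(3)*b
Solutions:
 u(b) = C1 + sqrt(2)*b^4/4 - 4*b^3/3 + sqrt(3)*b^2/2 + 2*cos(b)


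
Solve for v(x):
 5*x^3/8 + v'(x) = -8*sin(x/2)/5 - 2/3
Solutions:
 v(x) = C1 - 5*x^4/32 - 2*x/3 + 16*cos(x/2)/5


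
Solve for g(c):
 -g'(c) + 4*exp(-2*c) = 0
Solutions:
 g(c) = C1 - 2*exp(-2*c)


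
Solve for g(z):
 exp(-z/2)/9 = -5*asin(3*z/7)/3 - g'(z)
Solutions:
 g(z) = C1 - 5*z*asin(3*z/7)/3 - 5*sqrt(49 - 9*z^2)/9 + 2*exp(-z/2)/9


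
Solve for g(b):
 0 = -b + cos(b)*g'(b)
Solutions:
 g(b) = C1 + Integral(b/cos(b), b)


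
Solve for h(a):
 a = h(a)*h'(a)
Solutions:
 h(a) = -sqrt(C1 + a^2)
 h(a) = sqrt(C1 + a^2)


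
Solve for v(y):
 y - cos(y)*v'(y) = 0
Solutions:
 v(y) = C1 + Integral(y/cos(y), y)


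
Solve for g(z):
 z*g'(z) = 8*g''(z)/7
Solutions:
 g(z) = C1 + C2*erfi(sqrt(7)*z/4)


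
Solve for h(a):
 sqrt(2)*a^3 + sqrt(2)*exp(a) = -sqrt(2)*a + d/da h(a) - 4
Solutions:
 h(a) = C1 + sqrt(2)*a^4/4 + sqrt(2)*a^2/2 + 4*a + sqrt(2)*exp(a)


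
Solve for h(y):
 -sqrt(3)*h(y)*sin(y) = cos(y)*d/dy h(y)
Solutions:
 h(y) = C1*cos(y)^(sqrt(3))


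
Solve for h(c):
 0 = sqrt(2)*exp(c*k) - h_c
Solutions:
 h(c) = C1 + sqrt(2)*exp(c*k)/k


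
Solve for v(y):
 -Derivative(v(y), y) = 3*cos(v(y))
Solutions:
 v(y) = pi - asin((C1 + exp(6*y))/(C1 - exp(6*y)))
 v(y) = asin((C1 + exp(6*y))/(C1 - exp(6*y)))


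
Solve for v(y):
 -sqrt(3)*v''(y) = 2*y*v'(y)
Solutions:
 v(y) = C1 + C2*erf(3^(3/4)*y/3)


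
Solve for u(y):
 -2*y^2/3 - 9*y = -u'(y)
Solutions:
 u(y) = C1 + 2*y^3/9 + 9*y^2/2


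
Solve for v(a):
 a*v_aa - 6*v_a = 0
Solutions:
 v(a) = C1 + C2*a^7


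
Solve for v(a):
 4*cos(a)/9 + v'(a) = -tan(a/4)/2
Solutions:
 v(a) = C1 + 2*log(cos(a/4)) - 4*sin(a)/9


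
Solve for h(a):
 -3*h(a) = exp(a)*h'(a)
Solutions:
 h(a) = C1*exp(3*exp(-a))


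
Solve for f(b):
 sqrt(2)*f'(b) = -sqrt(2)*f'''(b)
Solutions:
 f(b) = C1 + C2*sin(b) + C3*cos(b)


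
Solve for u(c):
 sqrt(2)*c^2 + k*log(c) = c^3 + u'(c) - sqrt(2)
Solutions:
 u(c) = C1 - c^4/4 + sqrt(2)*c^3/3 + c*k*log(c) - c*k + sqrt(2)*c


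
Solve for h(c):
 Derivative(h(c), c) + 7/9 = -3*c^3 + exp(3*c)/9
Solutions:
 h(c) = C1 - 3*c^4/4 - 7*c/9 + exp(3*c)/27


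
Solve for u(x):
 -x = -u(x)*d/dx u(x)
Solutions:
 u(x) = -sqrt(C1 + x^2)
 u(x) = sqrt(C1 + x^2)


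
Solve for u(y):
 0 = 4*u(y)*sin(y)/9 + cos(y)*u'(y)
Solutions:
 u(y) = C1*cos(y)^(4/9)


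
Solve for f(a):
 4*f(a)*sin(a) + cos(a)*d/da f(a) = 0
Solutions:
 f(a) = C1*cos(a)^4


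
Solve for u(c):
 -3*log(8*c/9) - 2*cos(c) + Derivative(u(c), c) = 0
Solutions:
 u(c) = C1 + 3*c*log(c) - 6*c*log(3) - 3*c + 9*c*log(2) + 2*sin(c)


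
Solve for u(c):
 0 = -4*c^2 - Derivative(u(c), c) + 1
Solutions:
 u(c) = C1 - 4*c^3/3 + c


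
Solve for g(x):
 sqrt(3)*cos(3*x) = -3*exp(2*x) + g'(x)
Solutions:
 g(x) = C1 + 3*exp(2*x)/2 + sqrt(3)*sin(3*x)/3


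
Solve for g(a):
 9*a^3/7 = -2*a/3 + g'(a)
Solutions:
 g(a) = C1 + 9*a^4/28 + a^2/3


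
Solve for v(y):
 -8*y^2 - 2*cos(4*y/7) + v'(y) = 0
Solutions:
 v(y) = C1 + 8*y^3/3 + 7*sin(4*y/7)/2


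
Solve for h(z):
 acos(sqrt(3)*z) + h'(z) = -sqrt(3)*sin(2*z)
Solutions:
 h(z) = C1 - z*acos(sqrt(3)*z) + sqrt(3)*sqrt(1 - 3*z^2)/3 + sqrt(3)*cos(2*z)/2


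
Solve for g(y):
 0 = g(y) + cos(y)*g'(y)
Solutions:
 g(y) = C1*sqrt(sin(y) - 1)/sqrt(sin(y) + 1)


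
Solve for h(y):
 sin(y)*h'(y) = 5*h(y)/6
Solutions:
 h(y) = C1*(cos(y) - 1)^(5/12)/(cos(y) + 1)^(5/12)


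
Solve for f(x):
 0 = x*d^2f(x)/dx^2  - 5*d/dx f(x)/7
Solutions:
 f(x) = C1 + C2*x^(12/7)


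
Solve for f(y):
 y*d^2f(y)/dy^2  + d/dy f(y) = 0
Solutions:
 f(y) = C1 + C2*log(y)


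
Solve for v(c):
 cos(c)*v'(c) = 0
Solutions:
 v(c) = C1


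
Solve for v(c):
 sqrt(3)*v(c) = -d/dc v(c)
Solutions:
 v(c) = C1*exp(-sqrt(3)*c)


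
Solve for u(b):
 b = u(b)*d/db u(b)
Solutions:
 u(b) = -sqrt(C1 + b^2)
 u(b) = sqrt(C1 + b^2)


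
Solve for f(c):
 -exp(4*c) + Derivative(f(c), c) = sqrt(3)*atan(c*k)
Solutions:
 f(c) = C1 + sqrt(3)*Piecewise((c*atan(c*k) - log(c^2*k^2 + 1)/(2*k), Ne(k, 0)), (0, True)) + exp(4*c)/4


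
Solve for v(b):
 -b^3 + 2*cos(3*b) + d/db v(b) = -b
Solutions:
 v(b) = C1 + b^4/4 - b^2/2 - 2*sin(3*b)/3


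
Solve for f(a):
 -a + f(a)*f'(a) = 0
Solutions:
 f(a) = -sqrt(C1 + a^2)
 f(a) = sqrt(C1 + a^2)


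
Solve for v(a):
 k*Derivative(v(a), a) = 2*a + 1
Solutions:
 v(a) = C1 + a^2/k + a/k


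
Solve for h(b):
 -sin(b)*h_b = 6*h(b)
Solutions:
 h(b) = C1*(cos(b)^3 + 3*cos(b)^2 + 3*cos(b) + 1)/(cos(b)^3 - 3*cos(b)^2 + 3*cos(b) - 1)


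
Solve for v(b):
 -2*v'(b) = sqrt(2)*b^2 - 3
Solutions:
 v(b) = C1 - sqrt(2)*b^3/6 + 3*b/2


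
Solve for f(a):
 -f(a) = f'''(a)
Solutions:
 f(a) = C3*exp(-a) + (C1*sin(sqrt(3)*a/2) + C2*cos(sqrt(3)*a/2))*exp(a/2)


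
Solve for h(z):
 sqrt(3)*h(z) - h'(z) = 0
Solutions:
 h(z) = C1*exp(sqrt(3)*z)


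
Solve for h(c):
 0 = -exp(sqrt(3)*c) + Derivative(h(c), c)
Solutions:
 h(c) = C1 + sqrt(3)*exp(sqrt(3)*c)/3


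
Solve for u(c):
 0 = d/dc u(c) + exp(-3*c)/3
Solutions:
 u(c) = C1 + exp(-3*c)/9


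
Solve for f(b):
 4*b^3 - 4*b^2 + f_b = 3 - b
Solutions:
 f(b) = C1 - b^4 + 4*b^3/3 - b^2/2 + 3*b


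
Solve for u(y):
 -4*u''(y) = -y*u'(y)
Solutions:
 u(y) = C1 + C2*erfi(sqrt(2)*y/4)


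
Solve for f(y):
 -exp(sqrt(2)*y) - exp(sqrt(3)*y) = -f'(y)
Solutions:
 f(y) = C1 + sqrt(2)*exp(sqrt(2)*y)/2 + sqrt(3)*exp(sqrt(3)*y)/3


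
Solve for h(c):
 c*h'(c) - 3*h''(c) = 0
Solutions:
 h(c) = C1 + C2*erfi(sqrt(6)*c/6)


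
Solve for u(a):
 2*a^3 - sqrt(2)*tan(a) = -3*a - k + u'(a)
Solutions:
 u(a) = C1 + a^4/2 + 3*a^2/2 + a*k + sqrt(2)*log(cos(a))


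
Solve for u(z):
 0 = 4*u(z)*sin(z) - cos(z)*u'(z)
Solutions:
 u(z) = C1/cos(z)^4


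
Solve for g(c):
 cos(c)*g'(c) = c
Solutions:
 g(c) = C1 + Integral(c/cos(c), c)


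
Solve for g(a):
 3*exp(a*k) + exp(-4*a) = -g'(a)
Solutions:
 g(a) = C1 + exp(-4*a)/4 - 3*exp(a*k)/k


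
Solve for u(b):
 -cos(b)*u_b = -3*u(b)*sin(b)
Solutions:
 u(b) = C1/cos(b)^3


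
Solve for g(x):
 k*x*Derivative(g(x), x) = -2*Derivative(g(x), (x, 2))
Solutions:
 g(x) = Piecewise((-sqrt(pi)*C1*erf(sqrt(k)*x/2)/sqrt(k) - C2, (k > 0) | (k < 0)), (-C1*x - C2, True))


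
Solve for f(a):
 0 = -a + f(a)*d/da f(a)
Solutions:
 f(a) = -sqrt(C1 + a^2)
 f(a) = sqrt(C1 + a^2)


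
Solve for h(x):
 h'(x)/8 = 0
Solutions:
 h(x) = C1


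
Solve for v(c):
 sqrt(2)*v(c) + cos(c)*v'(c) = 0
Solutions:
 v(c) = C1*(sin(c) - 1)^(sqrt(2)/2)/(sin(c) + 1)^(sqrt(2)/2)


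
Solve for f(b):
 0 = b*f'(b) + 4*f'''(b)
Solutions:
 f(b) = C1 + Integral(C2*airyai(-2^(1/3)*b/2) + C3*airybi(-2^(1/3)*b/2), b)


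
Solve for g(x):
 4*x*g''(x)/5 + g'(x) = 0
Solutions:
 g(x) = C1 + C2/x^(1/4)


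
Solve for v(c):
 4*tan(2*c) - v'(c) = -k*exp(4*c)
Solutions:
 v(c) = C1 + k*exp(4*c)/4 - 2*log(cos(2*c))


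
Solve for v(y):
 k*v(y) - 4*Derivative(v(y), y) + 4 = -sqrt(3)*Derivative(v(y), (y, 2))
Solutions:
 v(y) = C1*exp(sqrt(3)*y*(2 - sqrt(-sqrt(3)*k + 4))/3) + C2*exp(sqrt(3)*y*(sqrt(-sqrt(3)*k + 4) + 2)/3) - 4/k


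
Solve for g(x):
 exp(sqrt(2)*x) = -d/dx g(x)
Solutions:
 g(x) = C1 - sqrt(2)*exp(sqrt(2)*x)/2


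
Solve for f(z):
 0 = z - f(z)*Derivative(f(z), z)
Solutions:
 f(z) = -sqrt(C1 + z^2)
 f(z) = sqrt(C1 + z^2)


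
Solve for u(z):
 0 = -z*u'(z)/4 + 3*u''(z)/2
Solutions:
 u(z) = C1 + C2*erfi(sqrt(3)*z/6)


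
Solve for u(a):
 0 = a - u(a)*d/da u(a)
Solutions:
 u(a) = -sqrt(C1 + a^2)
 u(a) = sqrt(C1 + a^2)


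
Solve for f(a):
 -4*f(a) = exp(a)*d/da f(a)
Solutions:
 f(a) = C1*exp(4*exp(-a))


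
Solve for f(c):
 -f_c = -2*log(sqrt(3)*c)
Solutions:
 f(c) = C1 + 2*c*log(c) - 2*c + c*log(3)


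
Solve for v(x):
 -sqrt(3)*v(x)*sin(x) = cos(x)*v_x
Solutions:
 v(x) = C1*cos(x)^(sqrt(3))


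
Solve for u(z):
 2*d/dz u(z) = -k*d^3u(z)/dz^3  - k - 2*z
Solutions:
 u(z) = C1 + C2*exp(-sqrt(2)*z*sqrt(-1/k)) + C3*exp(sqrt(2)*z*sqrt(-1/k)) - k*z/2 - z^2/2


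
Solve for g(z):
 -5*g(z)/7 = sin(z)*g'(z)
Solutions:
 g(z) = C1*(cos(z) + 1)^(5/14)/(cos(z) - 1)^(5/14)


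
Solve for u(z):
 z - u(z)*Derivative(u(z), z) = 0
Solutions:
 u(z) = -sqrt(C1 + z^2)
 u(z) = sqrt(C1 + z^2)


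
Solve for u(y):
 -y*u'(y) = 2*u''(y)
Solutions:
 u(y) = C1 + C2*erf(y/2)


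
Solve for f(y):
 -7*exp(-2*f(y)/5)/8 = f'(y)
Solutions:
 f(y) = 5*log(-sqrt(C1 - 7*y)) - 5*log(10) + 5*log(5)/2
 f(y) = 5*log(C1 - 7*y)/2 - 5*log(10) + 5*log(5)/2


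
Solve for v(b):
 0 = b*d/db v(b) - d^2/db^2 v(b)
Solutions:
 v(b) = C1 + C2*erfi(sqrt(2)*b/2)


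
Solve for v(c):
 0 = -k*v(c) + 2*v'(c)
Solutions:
 v(c) = C1*exp(c*k/2)


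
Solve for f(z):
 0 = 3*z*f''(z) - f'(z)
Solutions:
 f(z) = C1 + C2*z^(4/3)


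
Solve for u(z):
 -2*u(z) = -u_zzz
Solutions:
 u(z) = C3*exp(2^(1/3)*z) + (C1*sin(2^(1/3)*sqrt(3)*z/2) + C2*cos(2^(1/3)*sqrt(3)*z/2))*exp(-2^(1/3)*z/2)


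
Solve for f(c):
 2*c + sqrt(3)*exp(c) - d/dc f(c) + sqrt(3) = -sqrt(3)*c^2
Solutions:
 f(c) = C1 + sqrt(3)*c^3/3 + c^2 + sqrt(3)*c + sqrt(3)*exp(c)


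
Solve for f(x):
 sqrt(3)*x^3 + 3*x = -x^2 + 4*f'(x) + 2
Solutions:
 f(x) = C1 + sqrt(3)*x^4/16 + x^3/12 + 3*x^2/8 - x/2


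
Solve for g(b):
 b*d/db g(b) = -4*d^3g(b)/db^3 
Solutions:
 g(b) = C1 + Integral(C2*airyai(-2^(1/3)*b/2) + C3*airybi(-2^(1/3)*b/2), b)


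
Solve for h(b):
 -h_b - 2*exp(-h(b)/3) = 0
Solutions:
 h(b) = 3*log(C1 - 2*b/3)


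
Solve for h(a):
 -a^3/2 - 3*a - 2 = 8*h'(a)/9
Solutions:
 h(a) = C1 - 9*a^4/64 - 27*a^2/16 - 9*a/4


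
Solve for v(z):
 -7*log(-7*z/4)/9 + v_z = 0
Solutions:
 v(z) = C1 + 7*z*log(-z)/9 + 7*z*(-2*log(2) - 1 + log(7))/9


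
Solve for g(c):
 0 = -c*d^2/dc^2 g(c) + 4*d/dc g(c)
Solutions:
 g(c) = C1 + C2*c^5


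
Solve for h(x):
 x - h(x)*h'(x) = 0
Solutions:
 h(x) = -sqrt(C1 + x^2)
 h(x) = sqrt(C1 + x^2)


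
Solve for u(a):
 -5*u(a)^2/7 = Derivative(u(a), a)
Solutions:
 u(a) = 7/(C1 + 5*a)


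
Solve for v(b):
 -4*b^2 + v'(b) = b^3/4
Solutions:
 v(b) = C1 + b^4/16 + 4*b^3/3


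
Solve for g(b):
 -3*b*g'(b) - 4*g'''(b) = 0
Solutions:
 g(b) = C1 + Integral(C2*airyai(-6^(1/3)*b/2) + C3*airybi(-6^(1/3)*b/2), b)


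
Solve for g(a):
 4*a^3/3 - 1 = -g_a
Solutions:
 g(a) = C1 - a^4/3 + a


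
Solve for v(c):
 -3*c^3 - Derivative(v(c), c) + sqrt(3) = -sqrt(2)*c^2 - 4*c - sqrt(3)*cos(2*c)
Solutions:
 v(c) = C1 - 3*c^4/4 + sqrt(2)*c^3/3 + 2*c^2 + sqrt(3)*(c + sin(c)*cos(c))


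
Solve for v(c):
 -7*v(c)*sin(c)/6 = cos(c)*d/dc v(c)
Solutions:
 v(c) = C1*cos(c)^(7/6)


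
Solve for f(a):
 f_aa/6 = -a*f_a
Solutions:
 f(a) = C1 + C2*erf(sqrt(3)*a)


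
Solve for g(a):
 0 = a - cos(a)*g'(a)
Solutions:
 g(a) = C1 + Integral(a/cos(a), a)


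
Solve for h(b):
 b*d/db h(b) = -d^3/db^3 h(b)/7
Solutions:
 h(b) = C1 + Integral(C2*airyai(-7^(1/3)*b) + C3*airybi(-7^(1/3)*b), b)


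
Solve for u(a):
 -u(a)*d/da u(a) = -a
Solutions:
 u(a) = -sqrt(C1 + a^2)
 u(a) = sqrt(C1 + a^2)


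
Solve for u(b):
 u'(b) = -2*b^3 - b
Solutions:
 u(b) = C1 - b^4/2 - b^2/2


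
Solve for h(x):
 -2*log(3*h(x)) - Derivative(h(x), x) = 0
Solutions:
 Integral(1/(log(_y) + log(3)), (_y, h(x)))/2 = C1 - x


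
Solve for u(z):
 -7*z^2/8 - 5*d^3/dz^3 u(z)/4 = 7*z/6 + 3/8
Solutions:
 u(z) = C1 + C2*z + C3*z^2 - 7*z^5/600 - 7*z^4/180 - z^3/20


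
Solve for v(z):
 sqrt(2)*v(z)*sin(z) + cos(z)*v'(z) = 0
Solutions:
 v(z) = C1*cos(z)^(sqrt(2))


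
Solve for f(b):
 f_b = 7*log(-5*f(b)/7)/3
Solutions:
 -3*Integral(1/(log(-_y) - log(7) + log(5)), (_y, f(b)))/7 = C1 - b


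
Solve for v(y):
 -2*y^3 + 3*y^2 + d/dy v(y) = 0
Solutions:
 v(y) = C1 + y^4/2 - y^3


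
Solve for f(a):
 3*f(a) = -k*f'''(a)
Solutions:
 f(a) = C1*exp(3^(1/3)*a*(-1/k)^(1/3)) + C2*exp(a*(-1/k)^(1/3)*(-3^(1/3) + 3^(5/6)*I)/2) + C3*exp(-a*(-1/k)^(1/3)*(3^(1/3) + 3^(5/6)*I)/2)


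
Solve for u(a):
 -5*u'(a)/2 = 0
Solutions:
 u(a) = C1


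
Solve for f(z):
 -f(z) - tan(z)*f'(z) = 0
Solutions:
 f(z) = C1/sin(z)


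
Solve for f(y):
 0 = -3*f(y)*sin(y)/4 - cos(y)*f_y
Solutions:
 f(y) = C1*cos(y)^(3/4)


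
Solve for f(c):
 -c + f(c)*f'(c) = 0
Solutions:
 f(c) = -sqrt(C1 + c^2)
 f(c) = sqrt(C1 + c^2)


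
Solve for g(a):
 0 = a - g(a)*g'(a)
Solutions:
 g(a) = -sqrt(C1 + a^2)
 g(a) = sqrt(C1 + a^2)


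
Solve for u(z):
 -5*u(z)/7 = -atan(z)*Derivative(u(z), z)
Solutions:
 u(z) = C1*exp(5*Integral(1/atan(z), z)/7)


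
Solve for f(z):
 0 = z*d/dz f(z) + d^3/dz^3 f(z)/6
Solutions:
 f(z) = C1 + Integral(C2*airyai(-6^(1/3)*z) + C3*airybi(-6^(1/3)*z), z)
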